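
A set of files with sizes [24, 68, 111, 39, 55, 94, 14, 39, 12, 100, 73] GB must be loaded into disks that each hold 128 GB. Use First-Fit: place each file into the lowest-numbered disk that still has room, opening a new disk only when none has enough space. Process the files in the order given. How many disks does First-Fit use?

disk 1: place 24 GB, 104 GB left
disk 1: place 68 GB, 36 GB left
disk 2: place 111 GB, 17 GB left
disk 3: place 39 GB, 89 GB left
disk 3: place 55 GB, 34 GB left
disk 4: place 94 GB, 34 GB left
disk 1: place 14 GB, 22 GB left
disk 5: place 39 GB, 89 GB left
disk 1: place 12 GB, 10 GB left
disk 6: place 100 GB, 28 GB left
disk 5: place 73 GB, 16 GB left

6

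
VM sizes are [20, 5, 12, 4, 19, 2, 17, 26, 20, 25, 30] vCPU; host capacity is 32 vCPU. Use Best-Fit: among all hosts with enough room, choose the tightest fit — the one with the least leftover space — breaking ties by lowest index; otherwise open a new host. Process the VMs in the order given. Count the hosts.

7 hosts

host 1: place 20 vCPU, 12 vCPU left
host 1: place 5 vCPU, 7 vCPU left
host 2: place 12 vCPU, 20 vCPU left
host 1: place 4 vCPU, 3 vCPU left
host 2: place 19 vCPU, 1 vCPU left
host 1: place 2 vCPU, 1 vCPU left
host 3: place 17 vCPU, 15 vCPU left
host 4: place 26 vCPU, 6 vCPU left
host 5: place 20 vCPU, 12 vCPU left
host 6: place 25 vCPU, 7 vCPU left
host 7: place 30 vCPU, 2 vCPU left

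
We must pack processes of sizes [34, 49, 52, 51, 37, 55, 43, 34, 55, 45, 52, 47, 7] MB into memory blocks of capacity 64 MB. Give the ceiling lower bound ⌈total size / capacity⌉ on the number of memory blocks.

Total size = 34 + 49 + 52 + 51 + 37 + 55 + 43 + 34 + 55 + 45 + 52 + 47 + 7 = 561 MB.
⌈561 / 64⌉ = 9.

9 memory blocks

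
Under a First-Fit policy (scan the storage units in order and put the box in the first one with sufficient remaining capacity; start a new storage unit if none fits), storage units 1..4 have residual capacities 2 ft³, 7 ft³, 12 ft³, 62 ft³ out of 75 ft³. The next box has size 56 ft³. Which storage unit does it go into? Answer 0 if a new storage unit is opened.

4

Storage units with room: storage unit 4 (62 ft³).
The first with room is storage unit 4.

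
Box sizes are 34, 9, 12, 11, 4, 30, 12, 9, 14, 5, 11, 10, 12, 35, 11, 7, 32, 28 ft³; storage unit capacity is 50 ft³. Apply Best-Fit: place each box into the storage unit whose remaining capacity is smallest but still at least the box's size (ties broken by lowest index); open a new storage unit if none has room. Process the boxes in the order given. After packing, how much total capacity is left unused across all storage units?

64

34 ft³ → storage unit 1 (remaining 16 ft³)
9 ft³ → storage unit 1 (remaining 7 ft³)
12 ft³ → storage unit 2 (remaining 38 ft³)
11 ft³ → storage unit 2 (remaining 27 ft³)
4 ft³ → storage unit 1 (remaining 3 ft³)
30 ft³ → storage unit 3 (remaining 20 ft³)
12 ft³ → storage unit 3 (remaining 8 ft³)
9 ft³ → storage unit 2 (remaining 18 ft³)
14 ft³ → storage unit 2 (remaining 4 ft³)
5 ft³ → storage unit 3 (remaining 3 ft³)
11 ft³ → storage unit 4 (remaining 39 ft³)
10 ft³ → storage unit 4 (remaining 29 ft³)
12 ft³ → storage unit 4 (remaining 17 ft³)
35 ft³ → storage unit 5 (remaining 15 ft³)
11 ft³ → storage unit 5 (remaining 4 ft³)
7 ft³ → storage unit 4 (remaining 10 ft³)
32 ft³ → storage unit 6 (remaining 18 ft³)
28 ft³ → storage unit 7 (remaining 22 ft³)
7 storage units × 50 ft³ = 350 ft³; used 286 ft³; unused 64 ft³.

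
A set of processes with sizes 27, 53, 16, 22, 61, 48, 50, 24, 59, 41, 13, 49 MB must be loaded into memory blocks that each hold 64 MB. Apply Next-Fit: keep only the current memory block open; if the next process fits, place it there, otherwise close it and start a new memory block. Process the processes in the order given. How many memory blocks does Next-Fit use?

10 memory blocks

Put 27 MB in memory block 1; 37 MB remain.
Put 53 MB in memory block 2; 11 MB remain.
Put 16 MB in memory block 3; 48 MB remain.
Put 22 MB in memory block 3; 26 MB remain.
Put 61 MB in memory block 4; 3 MB remain.
Put 48 MB in memory block 5; 16 MB remain.
Put 50 MB in memory block 6; 14 MB remain.
Put 24 MB in memory block 7; 40 MB remain.
Put 59 MB in memory block 8; 5 MB remain.
Put 41 MB in memory block 9; 23 MB remain.
Put 13 MB in memory block 9; 10 MB remain.
Put 49 MB in memory block 10; 15 MB remain.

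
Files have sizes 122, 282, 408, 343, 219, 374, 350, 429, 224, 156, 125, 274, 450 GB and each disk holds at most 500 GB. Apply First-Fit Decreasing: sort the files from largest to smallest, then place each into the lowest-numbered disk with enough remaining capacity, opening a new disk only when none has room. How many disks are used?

9

Sorted descending: 450, 429, 408, 374, 350, 343, 282, 274, 224, 219, 156, 125, 122.
450 GB → disk 1 (remaining 50 GB)
429 GB → disk 2 (remaining 71 GB)
408 GB → disk 3 (remaining 92 GB)
374 GB → disk 4 (remaining 126 GB)
350 GB → disk 5 (remaining 150 GB)
343 GB → disk 6 (remaining 157 GB)
282 GB → disk 7 (remaining 218 GB)
274 GB → disk 8 (remaining 226 GB)
224 GB → disk 8 (remaining 2 GB)
219 GB → disk 9 (remaining 281 GB)
156 GB → disk 6 (remaining 1 GB)
125 GB → disk 4 (remaining 1 GB)
122 GB → disk 5 (remaining 28 GB)
Final disks: [450] [429] [408] [374,125] [350,122] [343,156] [282] [274,224] [219].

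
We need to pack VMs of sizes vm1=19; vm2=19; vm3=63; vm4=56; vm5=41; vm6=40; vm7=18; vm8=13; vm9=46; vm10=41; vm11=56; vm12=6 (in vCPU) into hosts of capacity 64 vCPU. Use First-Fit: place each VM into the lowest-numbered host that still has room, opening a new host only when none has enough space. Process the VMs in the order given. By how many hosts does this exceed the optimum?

1

First-Fit: [19,19,18,6] [63] [56] [41,13] [40] [46] [41] [56] → 8 hosts.
Total size 418 vCPU; any packing needs at least ⌈418/64⌉ = 7 hosts.
An optimal packing achieves that bound: [63] [56,6] [56] [46,18] [41,19] [41,19] [40,13] → 7 hosts.
Excess: 8 − 7 = 1.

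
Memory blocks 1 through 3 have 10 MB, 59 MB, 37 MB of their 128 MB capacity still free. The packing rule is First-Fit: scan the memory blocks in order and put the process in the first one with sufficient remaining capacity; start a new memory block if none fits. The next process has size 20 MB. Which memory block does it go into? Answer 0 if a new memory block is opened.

Memory blocks with room: memory block 2 (59 MB), memory block 3 (37 MB).
The first with room is memory block 2.

2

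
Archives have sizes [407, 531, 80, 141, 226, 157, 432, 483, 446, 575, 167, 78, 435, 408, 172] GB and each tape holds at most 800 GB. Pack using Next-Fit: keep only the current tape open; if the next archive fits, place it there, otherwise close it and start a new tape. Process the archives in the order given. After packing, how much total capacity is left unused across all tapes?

2462

Put 407 GB in tape 1; 393 GB remain.
Put 531 GB in tape 2; 269 GB remain.
Put 80 GB in tape 2; 189 GB remain.
Put 141 GB in tape 2; 48 GB remain.
Put 226 GB in tape 3; 574 GB remain.
Put 157 GB in tape 3; 417 GB remain.
Put 432 GB in tape 4; 368 GB remain.
Put 483 GB in tape 5; 317 GB remain.
Put 446 GB in tape 6; 354 GB remain.
Put 575 GB in tape 7; 225 GB remain.
Put 167 GB in tape 7; 58 GB remain.
Put 78 GB in tape 8; 722 GB remain.
Put 435 GB in tape 8; 287 GB remain.
Put 408 GB in tape 9; 392 GB remain.
Put 172 GB in tape 9; 220 GB remain.
9 tapes × 800 GB = 7200 GB; used 4738 GB; unused 2462 GB.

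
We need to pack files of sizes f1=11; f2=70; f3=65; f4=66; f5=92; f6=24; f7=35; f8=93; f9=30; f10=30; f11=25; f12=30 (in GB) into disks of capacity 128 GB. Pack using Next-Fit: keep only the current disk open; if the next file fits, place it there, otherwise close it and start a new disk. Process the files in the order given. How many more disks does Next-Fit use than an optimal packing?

Next-Fit: [11,70] [65] [66] [92,24] [35,93] [30,30,25,30] → 6 disks.
Total size 571 GB; any packing needs at least ⌈571/128⌉ = 5 disks.
An optimal packing achieves that bound: [93,35] [92,30] [70,30,25] [66,30,24] [65,11] → 5 disks.
Excess: 6 − 5 = 1.

1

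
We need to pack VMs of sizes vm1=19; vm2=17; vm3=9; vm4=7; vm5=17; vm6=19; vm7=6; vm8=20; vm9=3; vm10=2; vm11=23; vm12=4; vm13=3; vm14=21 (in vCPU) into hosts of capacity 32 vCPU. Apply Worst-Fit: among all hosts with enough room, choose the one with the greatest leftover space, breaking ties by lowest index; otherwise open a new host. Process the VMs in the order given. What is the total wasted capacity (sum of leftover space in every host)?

Put vm1 (19 vCPU) in host 1; 13 vCPU remain.
Put vm2 (17 vCPU) in host 2; 15 vCPU remain.
Put vm3 (9 vCPU) in host 2; 6 vCPU remain.
Put vm4 (7 vCPU) in host 1; 6 vCPU remain.
Put vm5 (17 vCPU) in host 3; 15 vCPU remain.
Put vm6 (19 vCPU) in host 4; 13 vCPU remain.
Put vm7 (6 vCPU) in host 3; 9 vCPU remain.
Put vm8 (20 vCPU) in host 5; 12 vCPU remain.
Put vm9 (3 vCPU) in host 4; 10 vCPU remain.
Put vm10 (2 vCPU) in host 5; 10 vCPU remain.
Put vm11 (23 vCPU) in host 6; 9 vCPU remain.
Put vm12 (4 vCPU) in host 4; 6 vCPU remain.
Put vm13 (3 vCPU) in host 5; 7 vCPU remain.
Put vm14 (21 vCPU) in host 7; 11 vCPU remain.
7 hosts × 32 vCPU = 224 vCPU; used 170 vCPU; unused 54 vCPU.

54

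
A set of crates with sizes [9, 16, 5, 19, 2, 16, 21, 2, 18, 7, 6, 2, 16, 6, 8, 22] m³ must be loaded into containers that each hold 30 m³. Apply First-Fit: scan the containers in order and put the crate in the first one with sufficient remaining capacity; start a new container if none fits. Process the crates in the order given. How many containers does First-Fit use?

7 containers

9 m³ → container 1 (remaining 21 m³)
16 m³ → container 1 (remaining 5 m³)
5 m³ → container 1 (remaining 0 m³)
19 m³ → container 2 (remaining 11 m³)
2 m³ → container 2 (remaining 9 m³)
16 m³ → container 3 (remaining 14 m³)
21 m³ → container 4 (remaining 9 m³)
2 m³ → container 2 (remaining 7 m³)
18 m³ → container 5 (remaining 12 m³)
7 m³ → container 2 (remaining 0 m³)
6 m³ → container 3 (remaining 8 m³)
2 m³ → container 3 (remaining 6 m³)
16 m³ → container 6 (remaining 14 m³)
6 m³ → container 3 (remaining 0 m³)
8 m³ → container 4 (remaining 1 m³)
22 m³ → container 7 (remaining 8 m³)
Final containers: [9,16,5] [19,2,2,7] [16,6,2,6] [21,8] [18] [16] [22].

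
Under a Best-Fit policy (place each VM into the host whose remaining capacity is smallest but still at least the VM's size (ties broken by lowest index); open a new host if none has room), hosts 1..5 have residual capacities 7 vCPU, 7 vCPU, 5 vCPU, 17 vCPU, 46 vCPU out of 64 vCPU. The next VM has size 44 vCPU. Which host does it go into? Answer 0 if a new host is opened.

Hosts with room: host 5 (46 vCPU).
Tightest fit is host 5 with 46 vCPU free.

5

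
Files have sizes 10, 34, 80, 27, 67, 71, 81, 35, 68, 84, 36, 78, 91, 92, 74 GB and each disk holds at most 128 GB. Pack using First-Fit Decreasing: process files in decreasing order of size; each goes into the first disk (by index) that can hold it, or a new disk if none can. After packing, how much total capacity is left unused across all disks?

352

Sorted descending: 92, 91, 84, 81, 80, 78, 74, 71, 68, 67, 36, 35, 34, 27, 10.
disk 1: place 92 GB, 36 GB left
disk 2: place 91 GB, 37 GB left
disk 3: place 84 GB, 44 GB left
disk 4: place 81 GB, 47 GB left
disk 5: place 80 GB, 48 GB left
disk 6: place 78 GB, 50 GB left
disk 7: place 74 GB, 54 GB left
disk 8: place 71 GB, 57 GB left
disk 9: place 68 GB, 60 GB left
disk 10: place 67 GB, 61 GB left
disk 1: place 36 GB, 0 GB left
disk 2: place 35 GB, 2 GB left
disk 3: place 34 GB, 10 GB left
disk 4: place 27 GB, 20 GB left
disk 3: place 10 GB, 0 GB left
10 disks × 128 GB = 1280 GB; used 928 GB; unused 352 GB.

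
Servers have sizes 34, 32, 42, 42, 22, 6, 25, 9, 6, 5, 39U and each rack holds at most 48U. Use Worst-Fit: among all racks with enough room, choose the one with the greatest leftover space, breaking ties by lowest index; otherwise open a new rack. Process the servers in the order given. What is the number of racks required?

7

Put 34U in rack 1; 14U remain.
Put 32U in rack 2; 16U remain.
Put 42U in rack 3; 6U remain.
Put 42U in rack 4; 6U remain.
Put 22U in rack 5; 26U remain.
Put 6U in rack 5; 20U remain.
Put 25U in rack 6; 23U remain.
Put 9U in rack 6; 14U remain.
Put 6U in rack 5; 14U remain.
Put 5U in rack 2; 11U remain.
Put 39U in rack 7; 9U remain.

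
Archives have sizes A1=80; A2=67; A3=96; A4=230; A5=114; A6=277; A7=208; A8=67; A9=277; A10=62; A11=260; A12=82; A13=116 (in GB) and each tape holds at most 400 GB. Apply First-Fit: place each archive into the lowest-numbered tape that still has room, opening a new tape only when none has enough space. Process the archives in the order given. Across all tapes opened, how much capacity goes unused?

Put A1 (80 GB) in tape 1; 320 GB remain.
Put A2 (67 GB) in tape 1; 253 GB remain.
Put A3 (96 GB) in tape 1; 157 GB remain.
Put A4 (230 GB) in tape 2; 170 GB remain.
Put A5 (114 GB) in tape 1; 43 GB remain.
Put A6 (277 GB) in tape 3; 123 GB remain.
Put A7 (208 GB) in tape 4; 192 GB remain.
Put A8 (67 GB) in tape 2; 103 GB remain.
Put A9 (277 GB) in tape 5; 123 GB remain.
Put A10 (62 GB) in tape 2; 41 GB remain.
Put A11 (260 GB) in tape 6; 140 GB remain.
Put A12 (82 GB) in tape 3; 41 GB remain.
Put A13 (116 GB) in tape 4; 76 GB remain.
6 tapes × 400 GB = 2400 GB; used 1936 GB; unused 464 GB.

464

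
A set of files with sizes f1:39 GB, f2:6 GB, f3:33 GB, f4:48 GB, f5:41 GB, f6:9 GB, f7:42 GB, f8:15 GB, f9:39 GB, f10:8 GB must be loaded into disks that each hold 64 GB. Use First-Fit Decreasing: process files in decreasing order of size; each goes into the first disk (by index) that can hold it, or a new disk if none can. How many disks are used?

6 disks

Sorted descending: 48, 42, 41, 39, 39, 33, 15, 9, 8, 6.
48 GB → disk 1 (remaining 16 GB)
42 GB → disk 2 (remaining 22 GB)
41 GB → disk 3 (remaining 23 GB)
39 GB → disk 4 (remaining 25 GB)
39 GB → disk 5 (remaining 25 GB)
33 GB → disk 6 (remaining 31 GB)
15 GB → disk 1 (remaining 1 GB)
9 GB → disk 2 (remaining 13 GB)
8 GB → disk 2 (remaining 5 GB)
6 GB → disk 3 (remaining 17 GB)
Final disks: [48,15] [42,9,8] [41,6] [39] [39] [33].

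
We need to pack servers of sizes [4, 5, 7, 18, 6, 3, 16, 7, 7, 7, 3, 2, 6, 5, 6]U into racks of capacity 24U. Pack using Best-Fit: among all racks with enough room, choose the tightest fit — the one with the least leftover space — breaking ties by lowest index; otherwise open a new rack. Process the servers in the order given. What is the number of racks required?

5 racks

4U → rack 1 (remaining 20U)
5U → rack 1 (remaining 15U)
7U → rack 1 (remaining 8U)
18U → rack 2 (remaining 6U)
6U → rack 2 (remaining 0U)
3U → rack 1 (remaining 5U)
16U → rack 3 (remaining 8U)
7U → rack 3 (remaining 1U)
7U → rack 4 (remaining 17U)
7U → rack 4 (remaining 10U)
3U → rack 1 (remaining 2U)
2U → rack 1 (remaining 0U)
6U → rack 4 (remaining 4U)
5U → rack 5 (remaining 19U)
6U → rack 5 (remaining 13U)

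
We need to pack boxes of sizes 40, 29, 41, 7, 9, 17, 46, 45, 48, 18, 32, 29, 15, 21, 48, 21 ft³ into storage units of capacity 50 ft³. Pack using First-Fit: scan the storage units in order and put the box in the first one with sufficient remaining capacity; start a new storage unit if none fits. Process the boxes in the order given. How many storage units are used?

11

Put 40 ft³ in storage unit 1; 10 ft³ remain.
Put 29 ft³ in storage unit 2; 21 ft³ remain.
Put 41 ft³ in storage unit 3; 9 ft³ remain.
Put 7 ft³ in storage unit 1; 3 ft³ remain.
Put 9 ft³ in storage unit 2; 12 ft³ remain.
Put 17 ft³ in storage unit 4; 33 ft³ remain.
Put 46 ft³ in storage unit 5; 4 ft³ remain.
Put 45 ft³ in storage unit 6; 5 ft³ remain.
Put 48 ft³ in storage unit 7; 2 ft³ remain.
Put 18 ft³ in storage unit 4; 15 ft³ remain.
Put 32 ft³ in storage unit 8; 18 ft³ remain.
Put 29 ft³ in storage unit 9; 21 ft³ remain.
Put 15 ft³ in storage unit 4; 0 ft³ remain.
Put 21 ft³ in storage unit 9; 0 ft³ remain.
Put 48 ft³ in storage unit 10; 2 ft³ remain.
Put 21 ft³ in storage unit 11; 29 ft³ remain.
Final storage units: [40,7] [29,9] [41] [17,18,15] [46] [45] [48] [32] [29,21] [48] [21].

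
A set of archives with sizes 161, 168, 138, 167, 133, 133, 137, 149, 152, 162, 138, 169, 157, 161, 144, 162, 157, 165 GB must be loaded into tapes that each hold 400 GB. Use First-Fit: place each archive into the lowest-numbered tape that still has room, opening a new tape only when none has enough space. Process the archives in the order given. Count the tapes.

9

Put 161 GB in tape 1; 239 GB remain.
Put 168 GB in tape 1; 71 GB remain.
Put 138 GB in tape 2; 262 GB remain.
Put 167 GB in tape 2; 95 GB remain.
Put 133 GB in tape 3; 267 GB remain.
Put 133 GB in tape 3; 134 GB remain.
Put 137 GB in tape 4; 263 GB remain.
Put 149 GB in tape 4; 114 GB remain.
Put 152 GB in tape 5; 248 GB remain.
Put 162 GB in tape 5; 86 GB remain.
Put 138 GB in tape 6; 262 GB remain.
Put 169 GB in tape 6; 93 GB remain.
Put 157 GB in tape 7; 243 GB remain.
Put 161 GB in tape 7; 82 GB remain.
Put 144 GB in tape 8; 256 GB remain.
Put 162 GB in tape 8; 94 GB remain.
Put 157 GB in tape 9; 243 GB remain.
Put 165 GB in tape 9; 78 GB remain.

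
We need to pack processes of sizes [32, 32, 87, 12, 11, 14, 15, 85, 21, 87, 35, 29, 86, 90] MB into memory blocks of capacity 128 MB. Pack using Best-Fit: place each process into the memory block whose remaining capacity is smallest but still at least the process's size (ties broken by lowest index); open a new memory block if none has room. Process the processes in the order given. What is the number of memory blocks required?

memory block 1: place 32 MB, 96 MB left
memory block 1: place 32 MB, 64 MB left
memory block 2: place 87 MB, 41 MB left
memory block 2: place 12 MB, 29 MB left
memory block 2: place 11 MB, 18 MB left
memory block 2: place 14 MB, 4 MB left
memory block 1: place 15 MB, 49 MB left
memory block 3: place 85 MB, 43 MB left
memory block 3: place 21 MB, 22 MB left
memory block 4: place 87 MB, 41 MB left
memory block 4: place 35 MB, 6 MB left
memory block 1: place 29 MB, 20 MB left
memory block 5: place 86 MB, 42 MB left
memory block 6: place 90 MB, 38 MB left

6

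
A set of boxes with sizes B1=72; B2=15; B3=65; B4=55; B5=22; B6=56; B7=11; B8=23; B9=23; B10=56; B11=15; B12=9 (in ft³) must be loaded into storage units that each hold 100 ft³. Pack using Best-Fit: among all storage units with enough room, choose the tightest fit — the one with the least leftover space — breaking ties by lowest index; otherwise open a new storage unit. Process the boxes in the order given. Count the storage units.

5

B1 (72 ft³) → storage unit 1 (remaining 28 ft³)
B2 (15 ft³) → storage unit 1 (remaining 13 ft³)
B3 (65 ft³) → storage unit 2 (remaining 35 ft³)
B4 (55 ft³) → storage unit 3 (remaining 45 ft³)
B5 (22 ft³) → storage unit 2 (remaining 13 ft³)
B6 (56 ft³) → storage unit 4 (remaining 44 ft³)
B7 (11 ft³) → storage unit 1 (remaining 2 ft³)
B8 (23 ft³) → storage unit 4 (remaining 21 ft³)
B9 (23 ft³) → storage unit 3 (remaining 22 ft³)
B10 (56 ft³) → storage unit 5 (remaining 44 ft³)
B11 (15 ft³) → storage unit 4 (remaining 6 ft³)
B12 (9 ft³) → storage unit 2 (remaining 4 ft³)
Final storage units: [72,15,11] [65,22,9] [55,23] [56,23,15] [56].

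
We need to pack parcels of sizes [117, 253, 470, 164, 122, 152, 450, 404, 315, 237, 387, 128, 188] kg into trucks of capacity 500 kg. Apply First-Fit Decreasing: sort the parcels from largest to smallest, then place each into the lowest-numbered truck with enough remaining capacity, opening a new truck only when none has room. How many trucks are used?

Sorted descending: 470, 450, 404, 387, 315, 253, 237, 188, 164, 152, 128, 122, 117.
truck 1: place 470 kg, 30 kg left
truck 2: place 450 kg, 50 kg left
truck 3: place 404 kg, 96 kg left
truck 4: place 387 kg, 113 kg left
truck 5: place 315 kg, 185 kg left
truck 6: place 253 kg, 247 kg left
truck 6: place 237 kg, 10 kg left
truck 7: place 188 kg, 312 kg left
truck 5: place 164 kg, 21 kg left
truck 7: place 152 kg, 160 kg left
truck 7: place 128 kg, 32 kg left
truck 8: place 122 kg, 378 kg left
truck 8: place 117 kg, 261 kg left

8 trucks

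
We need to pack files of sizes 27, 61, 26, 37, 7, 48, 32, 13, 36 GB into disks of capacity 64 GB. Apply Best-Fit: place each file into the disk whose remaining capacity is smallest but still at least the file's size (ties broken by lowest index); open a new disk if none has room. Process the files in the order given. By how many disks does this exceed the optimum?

1

Best-Fit: [27,26,7] [61] [37] [48,13] [32] [36] → 6 disks.
Total size 287 GB; any packing needs at least ⌈287/64⌉ = 5 disks.
An optimal packing achieves that bound: [61] [48,13] [37,27] [36,26] [32,7] → 5 disks.
Excess: 6 − 5 = 1.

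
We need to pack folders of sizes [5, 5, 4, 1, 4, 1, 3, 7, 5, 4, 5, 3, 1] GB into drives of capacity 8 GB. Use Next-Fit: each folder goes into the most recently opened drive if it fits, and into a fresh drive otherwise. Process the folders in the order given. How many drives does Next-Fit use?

9

drive 1: place 5 GB, 3 GB left
drive 2: place 5 GB, 3 GB left
drive 3: place 4 GB, 4 GB left
drive 3: place 1 GB, 3 GB left
drive 4: place 4 GB, 4 GB left
drive 4: place 1 GB, 3 GB left
drive 4: place 3 GB, 0 GB left
drive 5: place 7 GB, 1 GB left
drive 6: place 5 GB, 3 GB left
drive 7: place 4 GB, 4 GB left
drive 8: place 5 GB, 3 GB left
drive 8: place 3 GB, 0 GB left
drive 9: place 1 GB, 7 GB left
Final drives: [5] [5] [4,1] [4,1,3] [7] [5] [4] [5,3] [1].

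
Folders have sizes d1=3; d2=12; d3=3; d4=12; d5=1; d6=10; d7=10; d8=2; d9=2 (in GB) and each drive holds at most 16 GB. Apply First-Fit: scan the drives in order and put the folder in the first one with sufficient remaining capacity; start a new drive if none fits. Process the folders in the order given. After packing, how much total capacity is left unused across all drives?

drive 1: place d1 (3 GB), 13 GB left
drive 1: place d2 (12 GB), 1 GB left
drive 2: place d3 (3 GB), 13 GB left
drive 2: place d4 (12 GB), 1 GB left
drive 1: place d5 (1 GB), 0 GB left
drive 3: place d6 (10 GB), 6 GB left
drive 4: place d7 (10 GB), 6 GB left
drive 3: place d8 (2 GB), 4 GB left
drive 3: place d9 (2 GB), 2 GB left
4 drives × 16 GB = 64 GB; used 55 GB; unused 9 GB.

9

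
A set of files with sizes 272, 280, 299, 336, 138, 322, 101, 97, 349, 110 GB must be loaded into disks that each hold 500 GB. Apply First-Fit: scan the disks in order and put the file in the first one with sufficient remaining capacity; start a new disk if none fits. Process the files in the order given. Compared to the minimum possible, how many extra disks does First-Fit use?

0

First-Fit: [272,138] [280,101,97] [299,110] [336] [322] [349] → 6 disks.
6 files exceed 250 GB (half the capacity), and no two of those can share a disk, so at least 6 disks are needed.
So 6 is already optimal.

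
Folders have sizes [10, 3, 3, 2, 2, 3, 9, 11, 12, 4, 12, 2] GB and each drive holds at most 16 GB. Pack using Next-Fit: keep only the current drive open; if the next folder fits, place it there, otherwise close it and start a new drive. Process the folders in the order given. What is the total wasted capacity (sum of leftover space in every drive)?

10 GB → drive 1 (remaining 6 GB)
3 GB → drive 1 (remaining 3 GB)
3 GB → drive 1 (remaining 0 GB)
2 GB → drive 2 (remaining 14 GB)
2 GB → drive 2 (remaining 12 GB)
3 GB → drive 2 (remaining 9 GB)
9 GB → drive 2 (remaining 0 GB)
11 GB → drive 3 (remaining 5 GB)
12 GB → drive 4 (remaining 4 GB)
4 GB → drive 4 (remaining 0 GB)
12 GB → drive 5 (remaining 4 GB)
2 GB → drive 5 (remaining 2 GB)
5 drives × 16 GB = 80 GB; used 73 GB; unused 7 GB.

7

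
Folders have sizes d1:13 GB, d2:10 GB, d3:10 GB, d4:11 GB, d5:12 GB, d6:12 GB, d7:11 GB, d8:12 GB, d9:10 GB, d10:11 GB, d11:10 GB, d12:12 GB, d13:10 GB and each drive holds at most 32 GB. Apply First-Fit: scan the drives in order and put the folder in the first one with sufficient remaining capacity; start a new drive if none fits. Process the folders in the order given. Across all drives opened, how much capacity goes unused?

Put d1 (13 GB) in drive 1; 19 GB remain.
Put d2 (10 GB) in drive 1; 9 GB remain.
Put d3 (10 GB) in drive 2; 22 GB remain.
Put d4 (11 GB) in drive 2; 11 GB remain.
Put d5 (12 GB) in drive 3; 20 GB remain.
Put d6 (12 GB) in drive 3; 8 GB remain.
Put d7 (11 GB) in drive 2; 0 GB remain.
Put d8 (12 GB) in drive 4; 20 GB remain.
Put d9 (10 GB) in drive 4; 10 GB remain.
Put d10 (11 GB) in drive 5; 21 GB remain.
Put d11 (10 GB) in drive 4; 0 GB remain.
Put d12 (12 GB) in drive 5; 9 GB remain.
Put d13 (10 GB) in drive 6; 22 GB remain.
6 drives × 32 GB = 192 GB; used 144 GB; unused 48 GB.

48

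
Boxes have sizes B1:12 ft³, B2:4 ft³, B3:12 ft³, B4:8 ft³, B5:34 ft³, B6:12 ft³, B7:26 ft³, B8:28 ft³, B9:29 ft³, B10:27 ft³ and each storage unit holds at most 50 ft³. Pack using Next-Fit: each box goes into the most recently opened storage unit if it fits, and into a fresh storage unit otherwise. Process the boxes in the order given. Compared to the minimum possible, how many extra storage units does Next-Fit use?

1

Next-Fit: [12,4,12,8] [34,12] [26] [28] [29] [27] → 6 storage units.
5 boxes exceed 25 ft³ (half the capacity), and no two of those can share a storage unit, so at least 5 storage units are needed.
An optimal packing achieves that bound: [34,12,4] [29,12,8] [28,12] [27] [26] → 5 storage units.
Excess: 6 − 5 = 1.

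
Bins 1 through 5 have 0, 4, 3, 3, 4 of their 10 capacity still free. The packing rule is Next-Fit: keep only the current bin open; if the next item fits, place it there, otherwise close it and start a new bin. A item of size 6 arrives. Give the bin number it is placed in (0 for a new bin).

Next-Fit only looks at bin 5, which has 4 free.
6 does not fit, so a new bin is opened.

0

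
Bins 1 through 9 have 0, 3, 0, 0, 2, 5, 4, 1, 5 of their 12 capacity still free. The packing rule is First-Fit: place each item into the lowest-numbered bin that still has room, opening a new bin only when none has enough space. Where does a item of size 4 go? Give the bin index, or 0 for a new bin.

Bins with room: bin 6 (5), bin 7 (4), bin 9 (5).
The first with room is bin 6.

6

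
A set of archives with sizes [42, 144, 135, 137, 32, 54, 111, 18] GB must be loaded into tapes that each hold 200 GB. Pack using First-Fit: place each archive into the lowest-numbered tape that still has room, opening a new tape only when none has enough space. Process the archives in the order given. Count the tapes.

4 tapes

Put 42 GB in tape 1; 158 GB remain.
Put 144 GB in tape 1; 14 GB remain.
Put 135 GB in tape 2; 65 GB remain.
Put 137 GB in tape 3; 63 GB remain.
Put 32 GB in tape 2; 33 GB remain.
Put 54 GB in tape 3; 9 GB remain.
Put 111 GB in tape 4; 89 GB remain.
Put 18 GB in tape 2; 15 GB remain.
Final tapes: [42,144] [135,32,18] [137,54] [111].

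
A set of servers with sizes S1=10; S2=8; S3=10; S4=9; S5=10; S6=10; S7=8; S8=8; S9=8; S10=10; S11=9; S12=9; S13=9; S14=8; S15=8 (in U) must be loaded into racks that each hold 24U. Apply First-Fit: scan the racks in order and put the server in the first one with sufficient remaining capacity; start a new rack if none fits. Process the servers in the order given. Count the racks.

7 racks

Put S1 (10U) in rack 1; 14U remain.
Put S2 (8U) in rack 1; 6U remain.
Put S3 (10U) in rack 2; 14U remain.
Put S4 (9U) in rack 2; 5U remain.
Put S5 (10U) in rack 3; 14U remain.
Put S6 (10U) in rack 3; 4U remain.
Put S7 (8U) in rack 4; 16U remain.
Put S8 (8U) in rack 4; 8U remain.
Put S9 (8U) in rack 4; 0U remain.
Put S10 (10U) in rack 5; 14U remain.
Put S11 (9U) in rack 5; 5U remain.
Put S12 (9U) in rack 6; 15U remain.
Put S13 (9U) in rack 6; 6U remain.
Put S14 (8U) in rack 7; 16U remain.
Put S15 (8U) in rack 7; 8U remain.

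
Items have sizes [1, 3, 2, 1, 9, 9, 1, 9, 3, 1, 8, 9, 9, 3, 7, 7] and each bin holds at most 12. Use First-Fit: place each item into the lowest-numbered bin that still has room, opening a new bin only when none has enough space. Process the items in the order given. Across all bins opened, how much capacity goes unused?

bin 1: place 1, 11 left
bin 1: place 3, 8 left
bin 1: place 2, 6 left
bin 1: place 1, 5 left
bin 2: place 9, 3 left
bin 3: place 9, 3 left
bin 1: place 1, 4 left
bin 4: place 9, 3 left
bin 1: place 3, 1 left
bin 1: place 1, 0 left
bin 5: place 8, 4 left
bin 6: place 9, 3 left
bin 7: place 9, 3 left
bin 2: place 3, 0 left
bin 8: place 7, 5 left
bin 9: place 7, 5 left
9 bins × 12 = 108; used 82; unused 26.

26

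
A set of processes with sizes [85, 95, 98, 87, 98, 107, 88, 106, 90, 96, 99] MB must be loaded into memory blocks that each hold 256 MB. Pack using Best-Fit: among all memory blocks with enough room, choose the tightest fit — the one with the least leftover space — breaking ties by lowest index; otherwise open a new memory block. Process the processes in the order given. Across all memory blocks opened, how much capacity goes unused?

Put 85 MB in memory block 1; 171 MB remain.
Put 95 MB in memory block 1; 76 MB remain.
Put 98 MB in memory block 2; 158 MB remain.
Put 87 MB in memory block 2; 71 MB remain.
Put 98 MB in memory block 3; 158 MB remain.
Put 107 MB in memory block 3; 51 MB remain.
Put 88 MB in memory block 4; 168 MB remain.
Put 106 MB in memory block 4; 62 MB remain.
Put 90 MB in memory block 5; 166 MB remain.
Put 96 MB in memory block 5; 70 MB remain.
Put 99 MB in memory block 6; 157 MB remain.
6 memory blocks × 256 MB = 1536 MB; used 1049 MB; unused 487 MB.

487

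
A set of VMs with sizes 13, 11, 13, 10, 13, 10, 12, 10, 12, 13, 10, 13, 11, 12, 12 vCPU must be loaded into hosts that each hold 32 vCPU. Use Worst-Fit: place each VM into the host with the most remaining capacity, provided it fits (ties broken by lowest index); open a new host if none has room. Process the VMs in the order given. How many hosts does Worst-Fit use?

7 hosts

host 1: place 13 vCPU, 19 vCPU left
host 1: place 11 vCPU, 8 vCPU left
host 2: place 13 vCPU, 19 vCPU left
host 2: place 10 vCPU, 9 vCPU left
host 3: place 13 vCPU, 19 vCPU left
host 3: place 10 vCPU, 9 vCPU left
host 4: place 12 vCPU, 20 vCPU left
host 4: place 10 vCPU, 10 vCPU left
host 5: place 12 vCPU, 20 vCPU left
host 5: place 13 vCPU, 7 vCPU left
host 4: place 10 vCPU, 0 vCPU left
host 6: place 13 vCPU, 19 vCPU left
host 6: place 11 vCPU, 8 vCPU left
host 7: place 12 vCPU, 20 vCPU left
host 7: place 12 vCPU, 8 vCPU left
Final hosts: [13,11] [13,10] [13,10] [12,10,10] [12,13] [13,11] [12,12].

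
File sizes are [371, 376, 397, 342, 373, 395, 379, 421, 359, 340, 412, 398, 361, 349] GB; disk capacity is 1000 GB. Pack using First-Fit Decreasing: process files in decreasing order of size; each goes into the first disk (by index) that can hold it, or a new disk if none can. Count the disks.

Sorted descending: 421, 412, 398, 397, 395, 379, 376, 373, 371, 361, 359, 349, 342, 340.
Put 421 GB in disk 1; 579 GB remain.
Put 412 GB in disk 1; 167 GB remain.
Put 398 GB in disk 2; 602 GB remain.
Put 397 GB in disk 2; 205 GB remain.
Put 395 GB in disk 3; 605 GB remain.
Put 379 GB in disk 3; 226 GB remain.
Put 376 GB in disk 4; 624 GB remain.
Put 373 GB in disk 4; 251 GB remain.
Put 371 GB in disk 5; 629 GB remain.
Put 361 GB in disk 5; 268 GB remain.
Put 359 GB in disk 6; 641 GB remain.
Put 349 GB in disk 6; 292 GB remain.
Put 342 GB in disk 7; 658 GB remain.
Put 340 GB in disk 7; 318 GB remain.

7 disks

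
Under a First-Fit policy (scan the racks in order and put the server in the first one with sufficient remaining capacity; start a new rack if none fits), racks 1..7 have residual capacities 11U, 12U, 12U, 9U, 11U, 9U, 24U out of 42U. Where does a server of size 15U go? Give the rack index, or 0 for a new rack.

Racks with room: rack 7 (24U).
The first with room is rack 7.

7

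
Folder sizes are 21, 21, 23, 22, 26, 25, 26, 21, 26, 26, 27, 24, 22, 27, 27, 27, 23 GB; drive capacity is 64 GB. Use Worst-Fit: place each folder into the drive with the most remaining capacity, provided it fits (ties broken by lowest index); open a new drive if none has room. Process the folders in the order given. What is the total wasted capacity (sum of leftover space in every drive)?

98

21 GB → drive 1 (remaining 43 GB)
21 GB → drive 1 (remaining 22 GB)
23 GB → drive 2 (remaining 41 GB)
22 GB → drive 2 (remaining 19 GB)
26 GB → drive 3 (remaining 38 GB)
25 GB → drive 3 (remaining 13 GB)
26 GB → drive 4 (remaining 38 GB)
21 GB → drive 4 (remaining 17 GB)
26 GB → drive 5 (remaining 38 GB)
26 GB → drive 5 (remaining 12 GB)
27 GB → drive 6 (remaining 37 GB)
24 GB → drive 6 (remaining 13 GB)
22 GB → drive 1 (remaining 0 GB)
27 GB → drive 7 (remaining 37 GB)
27 GB → drive 7 (remaining 10 GB)
27 GB → drive 8 (remaining 37 GB)
23 GB → drive 8 (remaining 14 GB)
8 drives × 64 GB = 512 GB; used 414 GB; unused 98 GB.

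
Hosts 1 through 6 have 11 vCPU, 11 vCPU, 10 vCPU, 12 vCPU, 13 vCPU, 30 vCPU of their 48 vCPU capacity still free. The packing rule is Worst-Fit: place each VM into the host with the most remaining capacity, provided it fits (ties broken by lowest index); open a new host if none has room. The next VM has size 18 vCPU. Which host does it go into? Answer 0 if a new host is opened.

6

Hosts with room: host 6 (30 vCPU).
Most room is host 6 with 30 vCPU free.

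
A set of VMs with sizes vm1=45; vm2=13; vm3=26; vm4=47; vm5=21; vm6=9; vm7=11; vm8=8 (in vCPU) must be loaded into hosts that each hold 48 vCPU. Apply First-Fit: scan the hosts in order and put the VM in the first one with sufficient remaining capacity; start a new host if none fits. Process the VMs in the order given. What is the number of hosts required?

4 hosts

host 1: place vm1 (45 vCPU), 3 vCPU left
host 2: place vm2 (13 vCPU), 35 vCPU left
host 2: place vm3 (26 vCPU), 9 vCPU left
host 3: place vm4 (47 vCPU), 1 vCPU left
host 4: place vm5 (21 vCPU), 27 vCPU left
host 2: place vm6 (9 vCPU), 0 vCPU left
host 4: place vm7 (11 vCPU), 16 vCPU left
host 4: place vm8 (8 vCPU), 8 vCPU left
Final hosts: [45] [13,26,9] [47] [21,11,8].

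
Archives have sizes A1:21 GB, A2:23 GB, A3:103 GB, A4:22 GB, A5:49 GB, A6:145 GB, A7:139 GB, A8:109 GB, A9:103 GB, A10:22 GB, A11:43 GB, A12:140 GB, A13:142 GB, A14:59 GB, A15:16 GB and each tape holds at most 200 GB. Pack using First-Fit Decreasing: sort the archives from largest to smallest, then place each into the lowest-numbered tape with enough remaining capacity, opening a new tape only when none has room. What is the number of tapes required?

Sorted descending: 145, 142, 140, 139, 109, 103, 103, 59, 49, 43, 23, 22, 22, 21, 16.
145 GB → tape 1 (remaining 55 GB)
142 GB → tape 2 (remaining 58 GB)
140 GB → tape 3 (remaining 60 GB)
139 GB → tape 4 (remaining 61 GB)
109 GB → tape 5 (remaining 91 GB)
103 GB → tape 6 (remaining 97 GB)
103 GB → tape 7 (remaining 97 GB)
59 GB → tape 3 (remaining 1 GB)
49 GB → tape 1 (remaining 6 GB)
43 GB → tape 2 (remaining 15 GB)
23 GB → tape 4 (remaining 38 GB)
22 GB → tape 4 (remaining 16 GB)
22 GB → tape 5 (remaining 69 GB)
21 GB → tape 5 (remaining 48 GB)
16 GB → tape 4 (remaining 0 GB)
Final tapes: [145,49] [142,43] [140,59] [139,23,22,16] [109,22,21] [103] [103].

7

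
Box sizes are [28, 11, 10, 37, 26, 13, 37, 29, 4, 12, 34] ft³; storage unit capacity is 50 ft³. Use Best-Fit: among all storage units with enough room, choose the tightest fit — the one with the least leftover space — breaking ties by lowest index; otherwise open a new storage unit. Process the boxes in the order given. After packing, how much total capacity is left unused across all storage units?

59

Put 28 ft³ in storage unit 1; 22 ft³ remain.
Put 11 ft³ in storage unit 1; 11 ft³ remain.
Put 10 ft³ in storage unit 1; 1 ft³ remain.
Put 37 ft³ in storage unit 2; 13 ft³ remain.
Put 26 ft³ in storage unit 3; 24 ft³ remain.
Put 13 ft³ in storage unit 2; 0 ft³ remain.
Put 37 ft³ in storage unit 4; 13 ft³ remain.
Put 29 ft³ in storage unit 5; 21 ft³ remain.
Put 4 ft³ in storage unit 4; 9 ft³ remain.
Put 12 ft³ in storage unit 5; 9 ft³ remain.
Put 34 ft³ in storage unit 6; 16 ft³ remain.
6 storage units × 50 ft³ = 300 ft³; used 241 ft³; unused 59 ft³.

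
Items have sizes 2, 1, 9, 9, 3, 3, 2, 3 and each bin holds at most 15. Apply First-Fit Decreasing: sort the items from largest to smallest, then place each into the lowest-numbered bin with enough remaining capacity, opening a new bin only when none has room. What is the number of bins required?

3

Sorted descending: 9, 9, 3, 3, 3, 2, 2, 1.
bin 1: place 9, 6 left
bin 2: place 9, 6 left
bin 1: place 3, 3 left
bin 1: place 3, 0 left
bin 2: place 3, 3 left
bin 2: place 2, 1 left
bin 3: place 2, 13 left
bin 2: place 1, 0 left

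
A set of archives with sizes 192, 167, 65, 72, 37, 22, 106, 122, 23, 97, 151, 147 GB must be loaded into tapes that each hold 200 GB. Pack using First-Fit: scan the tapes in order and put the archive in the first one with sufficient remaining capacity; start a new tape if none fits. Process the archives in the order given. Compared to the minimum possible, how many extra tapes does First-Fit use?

First-Fit: [192] [167,22] [65,72,37,23] [106] [122] [97] [151] [147] → 8 tapes.
Total size 1201 GB; any packing needs at least ⌈1201/200⌉ = 7 tapes.
An optimal packing achieves that bound: [192] [167,23] [151,37] [147,22] [122,72] [106,65] [97] → 7 tapes.
Excess: 8 − 7 = 1.

1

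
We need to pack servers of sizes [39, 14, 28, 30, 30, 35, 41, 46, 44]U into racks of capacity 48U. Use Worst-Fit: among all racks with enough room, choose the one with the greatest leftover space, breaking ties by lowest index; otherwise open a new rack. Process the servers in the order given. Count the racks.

Put 39U in rack 1; 9U remain.
Put 14U in rack 2; 34U remain.
Put 28U in rack 2; 6U remain.
Put 30U in rack 3; 18U remain.
Put 30U in rack 4; 18U remain.
Put 35U in rack 5; 13U remain.
Put 41U in rack 6; 7U remain.
Put 46U in rack 7; 2U remain.
Put 44U in rack 8; 4U remain.
Final racks: [39] [14,28] [30] [30] [35] [41] [46] [44].

8 racks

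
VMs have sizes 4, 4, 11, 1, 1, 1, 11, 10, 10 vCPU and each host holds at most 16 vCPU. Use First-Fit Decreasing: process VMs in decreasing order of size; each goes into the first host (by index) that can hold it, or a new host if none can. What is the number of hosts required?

Sorted descending: 11, 11, 10, 10, 4, 4, 1, 1, 1.
Put 11 vCPU in host 1; 5 vCPU remain.
Put 11 vCPU in host 2; 5 vCPU remain.
Put 10 vCPU in host 3; 6 vCPU remain.
Put 10 vCPU in host 4; 6 vCPU remain.
Put 4 vCPU in host 1; 1 vCPU remain.
Put 4 vCPU in host 2; 1 vCPU remain.
Put 1 vCPU in host 1; 0 vCPU remain.
Put 1 vCPU in host 2; 0 vCPU remain.
Put 1 vCPU in host 3; 5 vCPU remain.

4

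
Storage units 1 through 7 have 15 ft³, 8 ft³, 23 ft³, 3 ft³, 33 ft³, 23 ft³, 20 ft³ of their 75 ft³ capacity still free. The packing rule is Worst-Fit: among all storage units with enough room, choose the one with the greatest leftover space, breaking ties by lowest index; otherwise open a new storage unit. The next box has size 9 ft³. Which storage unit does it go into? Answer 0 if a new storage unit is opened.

Storage units with room: storage unit 1 (15 ft³), storage unit 3 (23 ft³), storage unit 5 (33 ft³), storage unit 6 (23 ft³), storage unit 7 (20 ft³).
Most room is storage unit 5 with 33 ft³ free.

5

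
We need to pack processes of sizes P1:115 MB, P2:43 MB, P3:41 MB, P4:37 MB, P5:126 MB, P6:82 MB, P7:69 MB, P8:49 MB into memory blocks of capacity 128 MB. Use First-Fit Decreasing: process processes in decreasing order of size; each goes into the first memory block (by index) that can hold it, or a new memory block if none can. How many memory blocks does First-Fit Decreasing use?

Sorted descending: 126, 115, 82, 69, 49, 43, 41, 37.
126 MB → memory block 1 (remaining 2 MB)
115 MB → memory block 2 (remaining 13 MB)
82 MB → memory block 3 (remaining 46 MB)
69 MB → memory block 4 (remaining 59 MB)
49 MB → memory block 4 (remaining 10 MB)
43 MB → memory block 3 (remaining 3 MB)
41 MB → memory block 5 (remaining 87 MB)
37 MB → memory block 5 (remaining 50 MB)

5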